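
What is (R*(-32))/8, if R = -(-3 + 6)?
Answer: 12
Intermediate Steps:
R = -3 (R = -1*3 = -3)
(R*(-32))/8 = -3*(-32)/8 = 96*(⅛) = 12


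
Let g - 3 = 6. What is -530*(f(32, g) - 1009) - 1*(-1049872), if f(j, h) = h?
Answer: 1579872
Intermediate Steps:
g = 9 (g = 3 + 6 = 9)
-530*(f(32, g) - 1009) - 1*(-1049872) = -530*(9 - 1009) - 1*(-1049872) = -530*(-1000) + 1049872 = 530000 + 1049872 = 1579872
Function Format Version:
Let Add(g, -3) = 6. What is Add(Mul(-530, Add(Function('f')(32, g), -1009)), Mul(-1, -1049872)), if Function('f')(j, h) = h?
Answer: 1579872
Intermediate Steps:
g = 9 (g = Add(3, 6) = 9)
Add(Mul(-530, Add(Function('f')(32, g), -1009)), Mul(-1, -1049872)) = Add(Mul(-530, Add(9, -1009)), Mul(-1, -1049872)) = Add(Mul(-530, -1000), 1049872) = Add(530000, 1049872) = 1579872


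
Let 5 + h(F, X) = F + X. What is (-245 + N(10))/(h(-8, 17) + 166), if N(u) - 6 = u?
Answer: -229/170 ≈ -1.3471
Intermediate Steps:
N(u) = 6 + u
h(F, X) = -5 + F + X (h(F, X) = -5 + (F + X) = -5 + F + X)
(-245 + N(10))/(h(-8, 17) + 166) = (-245 + (6 + 10))/((-5 - 8 + 17) + 166) = (-245 + 16)/(4 + 166) = -229/170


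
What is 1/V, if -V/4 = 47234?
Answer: -1/188936 ≈ -5.2928e-6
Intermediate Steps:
V = -188936 (V = -4*47234 = -188936)
1/V = 1/(-188936) = -1/188936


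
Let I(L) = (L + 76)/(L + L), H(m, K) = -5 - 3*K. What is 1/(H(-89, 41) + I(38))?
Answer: -2/253 ≈ -0.0079051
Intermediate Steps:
I(L) = (76 + L)/(2*L) (I(L) = (76 + L)/((2*L)) = (76 + L)*(1/(2*L)) = (76 + L)/(2*L))
1/(H(-89, 41) + I(38)) = 1/((-5 - 3*41) + (½)*(76 + 38)/38) = 1/((-5 - 123) + (½)*(1/38)*114) = 1/(-128 + 3/2) = 1/(-253/2) = -2/253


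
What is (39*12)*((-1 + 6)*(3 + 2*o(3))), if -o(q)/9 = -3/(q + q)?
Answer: 28080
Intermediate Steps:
o(q) = 27/(2*q) (o(q) = -9*(-3)/(q + q) = -9*(-3)/(2*q) = -9*1/(2*q)*(-3) = -(-27)/(2*q) = 27/(2*q))
(39*12)*((-1 + 6)*(3 + 2*o(3))) = (39*12)*((-1 + 6)*(3 + 2*((27/2)/3))) = 468*(5*(3 + 2*((27/2)*(1/3)))) = 468*(5*(3 + 2*(9/2))) = 468*(5*(3 + 9)) = 468*(5*12) = 468*60 = 28080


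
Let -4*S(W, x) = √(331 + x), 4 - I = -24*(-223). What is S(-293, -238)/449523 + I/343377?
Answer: -5348/343377 - √93/1798092 ≈ -0.015580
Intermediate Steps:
I = -5348 (I = 4 - (-24)*(-223) = 4 - 1*5352 = 4 - 5352 = -5348)
S(W, x) = -√(331 + x)/4
S(-293, -238)/449523 + I/343377 = -√(331 - 238)/4/449523 - 5348/343377 = -√93/4*(1/449523) - 5348*1/343377 = -√93/1798092 - 5348/343377 = -5348/343377 - √93/1798092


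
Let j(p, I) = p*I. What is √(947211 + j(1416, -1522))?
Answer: I*√1207941 ≈ 1099.1*I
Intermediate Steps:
j(p, I) = I*p
√(947211 + j(1416, -1522)) = √(947211 - 1522*1416) = √(947211 - 2155152) = √(-1207941) = I*√1207941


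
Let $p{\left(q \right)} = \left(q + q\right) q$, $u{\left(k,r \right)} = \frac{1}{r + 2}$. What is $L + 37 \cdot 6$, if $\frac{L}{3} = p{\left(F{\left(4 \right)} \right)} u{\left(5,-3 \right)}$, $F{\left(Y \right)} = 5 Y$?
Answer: $-2178$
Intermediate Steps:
$u{\left(k,r \right)} = \frac{1}{2 + r}$
$p{\left(q \right)} = 2 q^{2}$ ($p{\left(q \right)} = 2 q q = 2 q^{2}$)
$L = -2400$ ($L = 3 \frac{2 \left(5 \cdot 4\right)^{2}}{2 - 3} = 3 \frac{2 \cdot 20^{2}}{-1} = 3 \cdot 2 \cdot 400 \left(-1\right) = 3 \cdot 800 \left(-1\right) = 3 \left(-800\right) = -2400$)
$L + 37 \cdot 6 = -2400 + 37 \cdot 6 = -2400 + 222 = -2178$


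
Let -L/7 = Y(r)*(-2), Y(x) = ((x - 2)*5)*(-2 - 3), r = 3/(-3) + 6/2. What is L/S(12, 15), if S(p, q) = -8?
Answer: 0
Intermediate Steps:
r = 2 (r = 3*(-⅓) + 6*(½) = -1 + 3 = 2)
Y(x) = 50 - 25*x (Y(x) = ((-2 + x)*5)*(-5) = (-10 + 5*x)*(-5) = 50 - 25*x)
L = 0 (L = -7*(50 - 25*2)*(-2) = -7*(50 - 50)*(-2) = -0*(-2) = -7*0 = 0)
L/S(12, 15) = 0/(-8) = -⅛*0 = 0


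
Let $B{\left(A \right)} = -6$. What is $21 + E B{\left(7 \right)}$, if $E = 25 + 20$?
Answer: $-249$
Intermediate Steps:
$E = 45$
$21 + E B{\left(7 \right)} = 21 + 45 \left(-6\right) = 21 - 270 = -249$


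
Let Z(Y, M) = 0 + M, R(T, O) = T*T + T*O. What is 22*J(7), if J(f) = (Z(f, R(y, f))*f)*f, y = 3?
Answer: 32340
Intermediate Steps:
R(T, O) = T² + O*T
Z(Y, M) = M
J(f) = f²*(9 + 3*f) (J(f) = ((3*(f + 3))*f)*f = ((3*(3 + f))*f)*f = ((9 + 3*f)*f)*f = (f*(9 + 3*f))*f = f²*(9 + 3*f))
22*J(7) = 22*(3*7²*(3 + 7)) = 22*(3*49*10) = 22*1470 = 32340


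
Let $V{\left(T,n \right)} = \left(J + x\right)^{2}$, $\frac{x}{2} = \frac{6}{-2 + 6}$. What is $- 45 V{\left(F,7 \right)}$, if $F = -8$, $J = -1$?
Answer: $-180$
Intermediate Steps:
$x = 3$ ($x = 2 \frac{6}{-2 + 6} = 2 \cdot \frac{6}{4} = 2 \cdot 6 \cdot \frac{1}{4} = 2 \cdot \frac{3}{2} = 3$)
$V{\left(T,n \right)} = 4$ ($V{\left(T,n \right)} = \left(-1 + 3\right)^{2} = 2^{2} = 4$)
$- 45 V{\left(F,7 \right)} = \left(-45\right) 4 = -180$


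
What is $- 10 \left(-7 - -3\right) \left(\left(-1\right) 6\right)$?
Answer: $-240$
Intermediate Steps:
$- 10 \left(-7 - -3\right) \left(\left(-1\right) 6\right) = - 10 \left(-7 + 3\right) \left(-6\right) = \left(-10\right) \left(-4\right) \left(-6\right) = 40 \left(-6\right) = -240$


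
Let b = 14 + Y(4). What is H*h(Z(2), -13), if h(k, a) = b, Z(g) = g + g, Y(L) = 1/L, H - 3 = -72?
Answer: -3933/4 ≈ -983.25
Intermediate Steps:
H = -69 (H = 3 - 72 = -69)
Z(g) = 2*g
b = 57/4 (b = 14 + 1/4 = 14 + ¼ = 57/4 ≈ 14.250)
h(k, a) = 57/4
H*h(Z(2), -13) = -69*57/4 = -3933/4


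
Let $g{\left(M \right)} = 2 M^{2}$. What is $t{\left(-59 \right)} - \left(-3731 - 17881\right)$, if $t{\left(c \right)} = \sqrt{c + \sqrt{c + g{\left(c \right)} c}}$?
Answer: $21612 + \sqrt{-59 + i \sqrt{410817}} \approx 21629.0 + 18.744 i$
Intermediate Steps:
$t{\left(c \right)} = \sqrt{c + \sqrt{c + 2 c^{3}}}$ ($t{\left(c \right)} = \sqrt{c + \sqrt{c + 2 c^{2} c}} = \sqrt{c + \sqrt{c + 2 c^{3}}}$)
$t{\left(-59 \right)} - \left(-3731 - 17881\right) = \sqrt{-59 + \sqrt{-59 + 2 \left(-59\right)^{3}}} - \left(-3731 - 17881\right) = \sqrt{-59 + \sqrt{-59 + 2 \left(-205379\right)}} - -21612 = \sqrt{-59 + \sqrt{-59 - 410758}} + 21612 = \sqrt{-59 + \sqrt{-410817}} + 21612 = \sqrt{-59 + i \sqrt{410817}} + 21612 = 21612 + \sqrt{-59 + i \sqrt{410817}}$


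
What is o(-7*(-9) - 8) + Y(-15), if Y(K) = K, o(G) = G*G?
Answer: 3010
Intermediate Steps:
o(G) = G²
o(-7*(-9) - 8) + Y(-15) = (-7*(-9) - 8)² - 15 = (63 - 8)² - 15 = 55² - 15 = 3025 - 15 = 3010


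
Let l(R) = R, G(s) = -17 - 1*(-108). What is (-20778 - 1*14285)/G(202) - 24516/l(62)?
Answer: -314633/403 ≈ -780.73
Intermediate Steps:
G(s) = 91 (G(s) = -17 + 108 = 91)
(-20778 - 1*14285)/G(202) - 24516/l(62) = (-20778 - 1*14285)/91 - 24516/62 = (-20778 - 14285)*(1/91) - 24516*1/62 = -35063*1/91 - 12258/31 = -5009/13 - 12258/31 = -314633/403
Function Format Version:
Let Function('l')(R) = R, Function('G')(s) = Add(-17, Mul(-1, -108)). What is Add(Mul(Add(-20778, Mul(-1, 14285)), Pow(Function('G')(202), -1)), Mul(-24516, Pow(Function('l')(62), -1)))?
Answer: Rational(-314633, 403) ≈ -780.73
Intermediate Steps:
Function('G')(s) = 91 (Function('G')(s) = Add(-17, 108) = 91)
Add(Mul(Add(-20778, Mul(-1, 14285)), Pow(Function('G')(202), -1)), Mul(-24516, Pow(Function('l')(62), -1))) = Add(Mul(Add(-20778, Mul(-1, 14285)), Pow(91, -1)), Mul(-24516, Pow(62, -1))) = Add(Mul(Add(-20778, -14285), Rational(1, 91)), Mul(-24516, Rational(1, 62))) = Add(Mul(-35063, Rational(1, 91)), Rational(-12258, 31)) = Add(Rational(-5009, 13), Rational(-12258, 31)) = Rational(-314633, 403)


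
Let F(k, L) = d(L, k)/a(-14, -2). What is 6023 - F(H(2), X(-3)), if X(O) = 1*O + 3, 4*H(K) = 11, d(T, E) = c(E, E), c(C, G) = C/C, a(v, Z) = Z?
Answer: 12047/2 ≈ 6023.5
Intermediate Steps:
c(C, G) = 1
d(T, E) = 1
H(K) = 11/4 (H(K) = (¼)*11 = 11/4)
X(O) = 3 + O (X(O) = O + 3 = 3 + O)
F(k, L) = -½ (F(k, L) = 1/(-2) = 1*(-½) = -½)
6023 - F(H(2), X(-3)) = 6023 - 1*(-½) = 6023 + ½ = 12047/2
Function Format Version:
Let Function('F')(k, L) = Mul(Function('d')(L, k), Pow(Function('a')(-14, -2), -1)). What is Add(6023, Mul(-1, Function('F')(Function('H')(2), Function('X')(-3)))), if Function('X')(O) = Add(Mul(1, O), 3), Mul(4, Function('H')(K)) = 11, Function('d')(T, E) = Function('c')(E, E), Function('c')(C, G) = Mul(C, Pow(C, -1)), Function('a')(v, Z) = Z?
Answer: Rational(12047, 2) ≈ 6023.5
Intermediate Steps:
Function('c')(C, G) = 1
Function('d')(T, E) = 1
Function('H')(K) = Rational(11, 4) (Function('H')(K) = Mul(Rational(1, 4), 11) = Rational(11, 4))
Function('X')(O) = Add(3, O) (Function('X')(O) = Add(O, 3) = Add(3, O))
Function('F')(k, L) = Rational(-1, 2) (Function('F')(k, L) = Mul(1, Pow(-2, -1)) = Mul(1, Rational(-1, 2)) = Rational(-1, 2))
Add(6023, Mul(-1, Function('F')(Function('H')(2), Function('X')(-3)))) = Add(6023, Mul(-1, Rational(-1, 2))) = Add(6023, Rational(1, 2)) = Rational(12047, 2)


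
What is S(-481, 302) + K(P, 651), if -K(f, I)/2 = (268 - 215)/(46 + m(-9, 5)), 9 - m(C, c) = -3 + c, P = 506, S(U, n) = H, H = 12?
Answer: 10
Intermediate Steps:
S(U, n) = 12
m(C, c) = 12 - c (m(C, c) = 9 - (-3 + c) = 9 + (3 - c) = 12 - c)
K(f, I) = -2 (K(f, I) = -2*(268 - 215)/(46 + (12 - 1*5)) = -106/(46 + (12 - 5)) = -106/(46 + 7) = -106/53 = -2*1 = -2)
S(-481, 302) + K(P, 651) = 12 - 2 = 10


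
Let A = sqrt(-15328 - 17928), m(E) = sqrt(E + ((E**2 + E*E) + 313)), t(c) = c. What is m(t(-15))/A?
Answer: -I*sqrt(1554718)/8314 ≈ -0.14997*I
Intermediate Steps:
m(E) = sqrt(313 + E + 2*E**2) (m(E) = sqrt(E + ((E**2 + E**2) + 313)) = sqrt(E + (2*E**2 + 313)) = sqrt(E + (313 + 2*E**2)) = sqrt(313 + E + 2*E**2))
A = 2*I*sqrt(8314) (A = sqrt(-33256) = 2*I*sqrt(8314) ≈ 182.36*I)
m(t(-15))/A = sqrt(313 - 15 + 2*(-15)**2)/((2*I*sqrt(8314))) = sqrt(313 - 15 + 2*225)*(-I*sqrt(8314)/16628) = sqrt(313 - 15 + 450)*(-I*sqrt(8314)/16628) = sqrt(748)*(-I*sqrt(8314)/16628) = (2*sqrt(187))*(-I*sqrt(8314)/16628) = -I*sqrt(1554718)/8314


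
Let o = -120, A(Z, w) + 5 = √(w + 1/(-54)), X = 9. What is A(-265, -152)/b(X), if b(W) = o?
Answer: 1/24 - I*√49254/2160 ≈ 0.041667 - 0.10275*I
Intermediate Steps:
A(Z, w) = -5 + √(-1/54 + w) (A(Z, w) = -5 + √(w + 1/(-54)) = -5 + √(w - 1/54) = -5 + √(-1/54 + w))
b(W) = -120
A(-265, -152)/b(X) = (-5 + √(-6 + 324*(-152))/18)/(-120) = (-5 + √(-6 - 49248)/18)*(-1/120) = (-5 + √(-49254)/18)*(-1/120) = (-5 + (I*√49254)/18)*(-1/120) = (-5 + I*√49254/18)*(-1/120) = 1/24 - I*√49254/2160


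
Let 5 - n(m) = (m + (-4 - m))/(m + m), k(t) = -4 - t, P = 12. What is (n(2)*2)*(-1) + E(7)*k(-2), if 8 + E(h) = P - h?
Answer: -6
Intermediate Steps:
E(h) = 4 - h (E(h) = -8 + (12 - h) = 4 - h)
n(m) = 5 + 2/m (n(m) = 5 - (m + (-4 - m))/(m + m) = 5 - (-4)/(2*m) = 5 - (-4)*1/(2*m) = 5 - (-2)/m = 5 + 2/m)
(n(2)*2)*(-1) + E(7)*k(-2) = ((5 + 2/2)*2)*(-1) + (4 - 1*7)*(-4 - 1*(-2)) = ((5 + 2*(1/2))*2)*(-1) + (4 - 7)*(-4 + 2) = ((5 + 1)*2)*(-1) - 3*(-2) = (6*2)*(-1) + 6 = 12*(-1) + 6 = -12 + 6 = -6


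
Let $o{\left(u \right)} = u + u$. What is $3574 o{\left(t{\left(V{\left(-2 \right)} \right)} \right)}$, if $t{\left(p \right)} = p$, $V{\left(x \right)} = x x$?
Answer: $28592$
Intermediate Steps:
$V{\left(x \right)} = x^{2}$
$o{\left(u \right)} = 2 u$
$3574 o{\left(t{\left(V{\left(-2 \right)} \right)} \right)} = 3574 \cdot 2 \left(-2\right)^{2} = 3574 \cdot 2 \cdot 4 = 3574 \cdot 8 = 28592$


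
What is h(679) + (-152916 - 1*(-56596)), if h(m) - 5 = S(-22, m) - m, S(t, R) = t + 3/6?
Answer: -194031/2 ≈ -97016.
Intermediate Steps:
S(t, R) = ½ + t (S(t, R) = t + 3*(⅙) = t + ½ = ½ + t)
h(m) = -33/2 - m (h(m) = 5 + ((½ - 22) - m) = 5 + (-43/2 - m) = -33/2 - m)
h(679) + (-152916 - 1*(-56596)) = (-33/2 - 1*679) + (-152916 - 1*(-56596)) = (-33/2 - 679) + (-152916 + 56596) = -1391/2 - 96320 = -194031/2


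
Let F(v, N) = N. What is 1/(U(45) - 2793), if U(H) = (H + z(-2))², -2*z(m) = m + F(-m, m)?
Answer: -1/584 ≈ -0.0017123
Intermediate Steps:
z(m) = -m (z(m) = -(m + m)/2 = -m)
U(H) = (2 + H)² (U(H) = (H - 1*(-2))² = (H + 2)² = (2 + H)²)
1/(U(45) - 2793) = 1/((2 + 45)² - 2793) = 1/(47² - 2793) = 1/(2209 - 2793) = 1/(-584) = -1/584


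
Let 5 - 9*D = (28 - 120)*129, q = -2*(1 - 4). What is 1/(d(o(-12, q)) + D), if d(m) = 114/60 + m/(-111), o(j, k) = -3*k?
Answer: 3330/4399877 ≈ 0.00075684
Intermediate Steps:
q = 6 (q = -2*(-3) = 6)
d(m) = 19/10 - m/111 (d(m) = 114*(1/60) + m*(-1/111) = 19/10 - m/111)
D = 11873/9 (D = 5/9 - (28 - 120)*129/9 = 5/9 - (-92)*129/9 = 5/9 - ⅑*(-11868) = 5/9 + 3956/3 = 11873/9 ≈ 1319.2)
1/(d(o(-12, q)) + D) = 1/((19/10 - (-1)*6/37) + 11873/9) = 1/((19/10 - 1/111*(-18)) + 11873/9) = 1/((19/10 + 6/37) + 11873/9) = 1/(763/370 + 11873/9) = 1/(4399877/3330) = 3330/4399877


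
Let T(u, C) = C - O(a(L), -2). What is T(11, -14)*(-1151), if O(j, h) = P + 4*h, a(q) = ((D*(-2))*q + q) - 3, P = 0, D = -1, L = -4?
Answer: 6906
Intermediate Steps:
a(q) = -3 + 3*q (a(q) = ((-1*(-2))*q + q) - 3 = (2*q + q) - 3 = 3*q - 3 = -3 + 3*q)
O(j, h) = 4*h (O(j, h) = 0 + 4*h = 4*h)
T(u, C) = 8 + C (T(u, C) = C - 4*(-2) = C - 1*(-8) = C + 8 = 8 + C)
T(11, -14)*(-1151) = (8 - 14)*(-1151) = -6*(-1151) = 6906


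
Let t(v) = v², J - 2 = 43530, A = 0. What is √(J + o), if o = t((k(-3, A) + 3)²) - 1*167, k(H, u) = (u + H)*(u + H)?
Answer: √64101 ≈ 253.18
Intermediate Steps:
J = 43532 (J = 2 + 43530 = 43532)
k(H, u) = (H + u)² (k(H, u) = (H + u)*(H + u) = (H + u)²)
o = 20569 (o = (((-3 + 0)² + 3)²)² - 1*167 = (((-3)² + 3)²)² - 167 = ((9 + 3)²)² - 167 = (12²)² - 167 = 144² - 167 = 20736 - 167 = 20569)
√(J + o) = √(43532 + 20569) = √64101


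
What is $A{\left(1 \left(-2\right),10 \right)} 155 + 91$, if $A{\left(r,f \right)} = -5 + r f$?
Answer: $-3784$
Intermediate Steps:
$A{\left(r,f \right)} = -5 + f r$
$A{\left(1 \left(-2\right),10 \right)} 155 + 91 = \left(-5 + 10 \cdot 1 \left(-2\right)\right) 155 + 91 = \left(-5 + 10 \left(-2\right)\right) 155 + 91 = \left(-5 - 20\right) 155 + 91 = \left(-25\right) 155 + 91 = -3875 + 91 = -3784$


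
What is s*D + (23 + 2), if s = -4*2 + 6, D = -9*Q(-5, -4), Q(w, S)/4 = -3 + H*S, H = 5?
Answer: -1631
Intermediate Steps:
Q(w, S) = -12 + 20*S (Q(w, S) = 4*(-3 + 5*S) = -12 + 20*S)
D = 828 (D = -9*(-12 + 20*(-4)) = -9*(-12 - 80) = -9*(-92) = 828)
s = -2 (s = -8 + 6 = -2)
s*D + (23 + 2) = -2*828 + (23 + 2) = -1656 + 25 = -1631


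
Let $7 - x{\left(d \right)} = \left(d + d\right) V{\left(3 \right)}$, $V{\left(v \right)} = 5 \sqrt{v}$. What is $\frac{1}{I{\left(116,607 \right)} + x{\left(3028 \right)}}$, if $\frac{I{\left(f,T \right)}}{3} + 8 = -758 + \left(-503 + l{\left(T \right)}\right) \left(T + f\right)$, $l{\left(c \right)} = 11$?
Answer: $- \frac{1069439}{1140949139521} + \frac{30280 \sqrt{3}}{1140949139521} \approx -8.9136 \cdot 10^{-7}$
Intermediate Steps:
$x{\left(d \right)} = 7 - 10 d \sqrt{3}$ ($x{\left(d \right)} = 7 - \left(d + d\right) 5 \sqrt{3} = 7 - 2 d 5 \sqrt{3} = 7 - 10 d \sqrt{3}$)
$I{\left(f,T \right)} = -2298 - 1476 T - 1476 f$ ($I{\left(f,T \right)} = -24 + 3 \left(-758 + \left(-503 + 11\right) \left(T + f\right)\right) = -24 + 3 \left(-758 - 492 \left(T + f\right)\right) = -24 + 3 \left(-758 - \left(492 T + 492 f\right)\right) = -24 + 3 \left(-758 - 492 T - 492 f\right) = -24 - \left(2274 + 1476 T + 1476 f\right) = -2298 - 1476 T - 1476 f$)
$\frac{1}{I{\left(116,607 \right)} + x{\left(3028 \right)}} = \frac{1}{\left(-2298 - 895932 - 171216\right) + \left(7 - 30280 \sqrt{3}\right)} = \frac{1}{-1069446 + \left(7 - 30280 \sqrt{3}\right)} = \frac{1}{-1069439 - 30280 \sqrt{3}}$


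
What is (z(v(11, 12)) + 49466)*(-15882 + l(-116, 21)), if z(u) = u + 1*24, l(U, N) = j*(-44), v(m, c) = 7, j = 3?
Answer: -792644958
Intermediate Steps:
l(U, N) = -132 (l(U, N) = 3*(-44) = -132)
z(u) = 24 + u (z(u) = u + 24 = 24 + u)
(z(v(11, 12)) + 49466)*(-15882 + l(-116, 21)) = ((24 + 7) + 49466)*(-15882 - 132) = (31 + 49466)*(-16014) = 49497*(-16014) = -792644958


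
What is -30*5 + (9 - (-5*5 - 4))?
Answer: -112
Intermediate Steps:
-30*5 + (9 - (-5*5 - 4)) = -150 + (9 - (-25 - 4)) = -150 + (9 - 1*(-29)) = -150 + (9 + 29) = -150 + 38 = -112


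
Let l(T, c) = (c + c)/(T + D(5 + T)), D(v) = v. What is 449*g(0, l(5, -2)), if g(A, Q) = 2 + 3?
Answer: 2245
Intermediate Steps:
l(T, c) = 2*c/(5 + 2*T) (l(T, c) = (c + c)/(T + (5 + T)) = (2*c)/(5 + 2*T) = 2*c/(5 + 2*T))
g(A, Q) = 5
449*g(0, l(5, -2)) = 449*5 = 2245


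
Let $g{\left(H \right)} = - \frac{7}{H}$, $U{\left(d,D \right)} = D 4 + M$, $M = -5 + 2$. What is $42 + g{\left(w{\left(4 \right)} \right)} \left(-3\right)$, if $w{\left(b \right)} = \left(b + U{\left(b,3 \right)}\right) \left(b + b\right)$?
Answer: $\frac{4389}{104} \approx 42.202$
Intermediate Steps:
$M = -3$
$U{\left(d,D \right)} = -3 + 4 D$ ($U{\left(d,D \right)} = D 4 - 3 = 4 D - 3 = -3 + 4 D$)
$w{\left(b \right)} = 2 b \left(9 + b\right)$ ($w{\left(b \right)} = \left(b + \left(-3 + 4 \cdot 3\right)\right) \left(b + b\right) = \left(b + \left(-3 + 12\right)\right) 2 b = \left(b + 9\right) 2 b = \left(9 + b\right) 2 b = 2 b \left(9 + b\right)$)
$42 + g{\left(w{\left(4 \right)} \right)} \left(-3\right) = 42 + - \frac{7}{2 \cdot 4 \left(9 + 4\right)} \left(-3\right) = 42 + - \frac{7}{2 \cdot 4 \cdot 13} \left(-3\right) = 42 + - \frac{7}{104} \left(-3\right) = 42 + \left(-7\right) \frac{1}{104} \left(-3\right) = 42 - - \frac{21}{104} = 42 + \frac{21}{104} = \frac{4389}{104}$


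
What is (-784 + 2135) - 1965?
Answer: -614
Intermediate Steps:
(-784 + 2135) - 1965 = 1351 - 1965 = -614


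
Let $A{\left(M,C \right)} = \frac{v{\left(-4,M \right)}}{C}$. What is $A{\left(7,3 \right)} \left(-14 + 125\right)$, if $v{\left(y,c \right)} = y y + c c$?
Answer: $2405$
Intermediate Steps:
$v{\left(y,c \right)} = c^{2} + y^{2}$ ($v{\left(y,c \right)} = y^{2} + c^{2} = c^{2} + y^{2}$)
$A{\left(M,C \right)} = \frac{16 + M^{2}}{C}$ ($A{\left(M,C \right)} = \frac{M^{2} + \left(-4\right)^{2}}{C} = \frac{M^{2} + 16}{C} = \frac{16 + M^{2}}{C}$)
$A{\left(7,3 \right)} \left(-14 + 125\right) = \frac{16 + 7^{2}}{3} \left(-14 + 125\right) = \frac{16 + 49}{3} \cdot 111 = \frac{1}{3} \cdot 65 \cdot 111 = \frac{65}{3} \cdot 111 = 2405$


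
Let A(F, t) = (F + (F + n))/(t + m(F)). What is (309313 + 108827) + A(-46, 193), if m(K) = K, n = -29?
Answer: 61466459/147 ≈ 4.1814e+5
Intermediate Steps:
A(F, t) = (-29 + 2*F)/(F + t) (A(F, t) = (F + (F - 29))/(t + F) = (F + (-29 + F))/(F + t) = (-29 + 2*F)/(F + t))
(309313 + 108827) + A(-46, 193) = (309313 + 108827) + (-29 + 2*(-46))/(-46 + 193) = 418140 + (-29 - 92)/147 = 418140 + (1/147)*(-121) = 418140 - 121/147 = 61466459/147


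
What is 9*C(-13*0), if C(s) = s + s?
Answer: 0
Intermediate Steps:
C(s) = 2*s
9*C(-13*0) = 9*(2*(-13*0)) = 9*(2*0) = 9*0 = 0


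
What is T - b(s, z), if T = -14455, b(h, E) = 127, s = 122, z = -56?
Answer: -14582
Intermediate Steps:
T - b(s, z) = -14455 - 1*127 = -14455 - 127 = -14582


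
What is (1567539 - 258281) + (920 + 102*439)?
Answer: 1354956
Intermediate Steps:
(1567539 - 258281) + (920 + 102*439) = 1309258 + (920 + 44778) = 1309258 + 45698 = 1354956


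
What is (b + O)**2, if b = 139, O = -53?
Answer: 7396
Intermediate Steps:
(b + O)**2 = (139 - 53)**2 = 86**2 = 7396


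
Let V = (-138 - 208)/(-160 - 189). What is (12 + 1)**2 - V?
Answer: 58635/349 ≈ 168.01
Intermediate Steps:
V = 346/349 (V = -346/(-349) = -346*(-1/349) = 346/349 ≈ 0.99140)
(12 + 1)**2 - V = (12 + 1)**2 - 1*346/349 = 13**2 - 346/349 = 169 - 346/349 = 58635/349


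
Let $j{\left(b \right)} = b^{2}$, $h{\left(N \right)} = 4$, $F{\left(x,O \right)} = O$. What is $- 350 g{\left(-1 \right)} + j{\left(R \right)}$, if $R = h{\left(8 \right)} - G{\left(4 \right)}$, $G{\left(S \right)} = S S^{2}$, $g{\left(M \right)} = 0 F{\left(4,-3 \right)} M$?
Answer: $3600$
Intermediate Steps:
$g{\left(M \right)} = 0$ ($g{\left(M \right)} = 0 \left(-3\right) M = 0 M = 0$)
$G{\left(S \right)} = S^{3}$
$R = -60$ ($R = 4 - 4^{3} = 4 - 64 = -60$)
$- 350 g{\left(-1 \right)} + j{\left(R \right)} = \left(-350\right) 0 + \left(-60\right)^{2} = 0 + 3600 = 3600$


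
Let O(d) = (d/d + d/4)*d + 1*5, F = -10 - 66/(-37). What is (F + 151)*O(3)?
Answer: 216603/148 ≈ 1463.5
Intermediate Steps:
F = -304/37 (F = -10 - 66*(-1)/37 = -10 - 1*(-66/37) = -10 + 66/37 = -304/37 ≈ -8.2162)
O(d) = 5 + d*(1 + d/4) (O(d) = (1 + d*(¼))*d + 5 = (1 + d/4)*d + 5 = d*(1 + d/4) + 5 = 5 + d*(1 + d/4))
(F + 151)*O(3) = (-304/37 + 151)*(5 + 3 + (¼)*3²) = 5283*(5 + 3 + (¼)*9)/37 = 5283*(5 + 3 + 9/4)/37 = (5283/37)*(41/4) = 216603/148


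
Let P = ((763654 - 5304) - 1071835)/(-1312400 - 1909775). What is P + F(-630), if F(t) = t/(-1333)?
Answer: 489569151/859031855 ≈ 0.56991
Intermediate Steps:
F(t) = -t/1333 (F(t) = t*(-1/1333) = -t/1333)
P = 62697/644435 (P = (758350 - 1071835)/(-3222175) = -313485*(-1/3222175) = 62697/644435 ≈ 0.097290)
P + F(-630) = 62697/644435 - 1/1333*(-630) = 62697/644435 + 630/1333 = 489569151/859031855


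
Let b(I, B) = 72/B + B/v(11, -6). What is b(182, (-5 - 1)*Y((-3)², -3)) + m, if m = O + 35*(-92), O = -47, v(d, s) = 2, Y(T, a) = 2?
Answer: -3279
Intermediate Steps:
b(I, B) = B/2 + 72/B (b(I, B) = 72/B + B/2 = B/2 + 72/B)
m = -3267 (m = -47 + 35*(-92) = -47 - 3220 = -3267)
b(182, (-5 - 1)*Y((-3)², -3)) + m = (((-5 - 1)*2)/2 + 72/(((-5 - 1)*2))) - 3267 = ((-6*2)/2 + 72/((-6*2))) - 3267 = ((½)*(-12) + 72/(-12)) - 3267 = (-6 + 72*(-1/12)) - 3267 = (-6 - 6) - 3267 = -12 - 3267 = -3279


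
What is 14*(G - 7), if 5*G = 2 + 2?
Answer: -434/5 ≈ -86.800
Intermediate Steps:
G = ⅘ (G = (2 + 2)/5 = (⅕)*4 = ⅘ ≈ 0.80000)
14*(G - 7) = 14*(⅘ - 7) = 14*(-31/5) = -434/5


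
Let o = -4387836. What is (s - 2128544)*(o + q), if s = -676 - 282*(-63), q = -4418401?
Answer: 18593964338598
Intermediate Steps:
s = 17090 (s = -676 + 17766 = 17090)
(s - 2128544)*(o + q) = (17090 - 2128544)*(-4387836 - 4418401) = -2111454*(-8806237) = 18593964338598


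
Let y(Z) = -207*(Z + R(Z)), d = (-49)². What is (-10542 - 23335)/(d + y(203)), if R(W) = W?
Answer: 33877/81641 ≈ 0.41495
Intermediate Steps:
d = 2401
y(Z) = -414*Z (y(Z) = -207*(Z + Z) = -414*Z)
(-10542 - 23335)/(d + y(203)) = (-10542 - 23335)/(2401 - 414*203) = -33877/(2401 - 84042) = -33877/(-81641) = -33877*(-1/81641) = 33877/81641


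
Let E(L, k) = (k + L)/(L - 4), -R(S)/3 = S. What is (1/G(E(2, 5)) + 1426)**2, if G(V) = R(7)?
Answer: 896703025/441 ≈ 2.0333e+6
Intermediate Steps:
R(S) = -3*S
E(L, k) = (L + k)/(-4 + L)
G(V) = -21 (G(V) = -3*7 = -21)
(1/G(E(2, 5)) + 1426)**2 = (1/(-21) + 1426)**2 = (-1/21 + 1426)**2 = (29945/21)**2 = 896703025/441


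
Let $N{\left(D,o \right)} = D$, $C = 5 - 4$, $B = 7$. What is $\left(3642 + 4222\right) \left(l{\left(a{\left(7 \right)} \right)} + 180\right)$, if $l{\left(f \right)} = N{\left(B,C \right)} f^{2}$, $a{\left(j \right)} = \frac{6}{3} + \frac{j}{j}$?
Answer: $1910952$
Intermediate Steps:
$C = 1$
$a{\left(j \right)} = 3$ ($a{\left(j \right)} = 6 \cdot \frac{1}{3} + 1 = 2 + 1 = 3$)
$l{\left(f \right)} = 7 f^{2}$
$\left(3642 + 4222\right) \left(l{\left(a{\left(7 \right)} \right)} + 180\right) = \left(3642 + 4222\right) \left(7 \cdot 3^{2} + 180\right) = 7864 \left(7 \cdot 9 + 180\right) = 7864 \left(63 + 180\right) = 7864 \cdot 243 = 1910952$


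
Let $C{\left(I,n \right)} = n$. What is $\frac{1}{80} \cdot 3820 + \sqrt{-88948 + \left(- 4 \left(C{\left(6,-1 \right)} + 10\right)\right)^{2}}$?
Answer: $\frac{191}{4} + 2 i \sqrt{21913} \approx 47.75 + 296.06 i$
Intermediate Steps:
$\frac{1}{80} \cdot 3820 + \sqrt{-88948 + \left(- 4 \left(C{\left(6,-1 \right)} + 10\right)\right)^{2}} = \frac{1}{80} \cdot 3820 + \sqrt{-88948 + \left(- 4 \left(-1 + 10\right)\right)^{2}} = \frac{1}{80} \cdot 3820 + \sqrt{-88948 + \left(\left(-4\right) 9\right)^{2}} = \frac{191}{4} + \sqrt{-88948 + \left(-36\right)^{2}} = \frac{191}{4} + \sqrt{-88948 + 1296} = \frac{191}{4} + \sqrt{-87652} = \frac{191}{4} + 2 i \sqrt{21913}$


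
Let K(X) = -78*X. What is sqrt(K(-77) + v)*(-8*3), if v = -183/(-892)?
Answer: -12*sqrt(1194730305)/223 ≈ -1860.0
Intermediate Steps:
v = 183/892 (v = -183*(-1/892) = 183/892 ≈ 0.20516)
sqrt(K(-77) + v)*(-8*3) = sqrt(-78*(-77) + 183/892)*(-8*3) = sqrt(6006 + 183/892)*(-24) = sqrt(5357535/892)*(-24) = (sqrt(1194730305)/446)*(-24) = -12*sqrt(1194730305)/223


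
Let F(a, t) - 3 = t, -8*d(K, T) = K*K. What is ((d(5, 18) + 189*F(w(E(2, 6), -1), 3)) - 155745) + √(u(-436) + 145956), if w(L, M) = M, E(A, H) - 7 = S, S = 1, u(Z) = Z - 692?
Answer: -1236913/8 + 18*√447 ≈ -1.5423e+5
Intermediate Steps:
u(Z) = -692 + Z
d(K, T) = -K²/8 (d(K, T) = -K*K/8 = -K²/8)
E(A, H) = 8 (E(A, H) = 7 + 1 = 8)
F(a, t) = 3 + t
((d(5, 18) + 189*F(w(E(2, 6), -1), 3)) - 155745) + √(u(-436) + 145956) = ((-⅛*5² + 189*(3 + 3)) - 155745) + √((-692 - 436) + 145956) = ((-⅛*25 + 189*6) - 155745) + √(-1128 + 145956) = ((-25/8 + 1134) - 155745) + √144828 = (9047/8 - 155745) + 18*√447 = -1236913/8 + 18*√447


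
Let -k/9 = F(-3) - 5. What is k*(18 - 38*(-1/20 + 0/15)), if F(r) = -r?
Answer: 1791/5 ≈ 358.20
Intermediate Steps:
k = 18 (k = -9*(-1*(-3) - 5) = -9*(3 - 5) = -9*(-2) = 18)
k*(18 - 38*(-1/20 + 0/15)) = 18*(18 - 38*(-1/20 + 0/15)) = 18*(18 - 38*(-1*1/20 + 0*(1/15))) = 18*(18 - 38*(-1/20 + 0)) = 18*(18 - 38*(-1/20)) = 18*(18 + 19/10) = 18*(199/10) = 1791/5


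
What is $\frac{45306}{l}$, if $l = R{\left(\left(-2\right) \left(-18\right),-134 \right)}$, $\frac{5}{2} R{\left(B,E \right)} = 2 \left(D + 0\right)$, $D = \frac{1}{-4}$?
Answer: $-226530$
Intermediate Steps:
$D = - \frac{1}{4} \approx -0.25$
$R{\left(B,E \right)} = - \frac{1}{5}$ ($R{\left(B,E \right)} = \frac{2 \cdot 2 \left(- \frac{1}{4} + 0\right)}{5} = \frac{2 \cdot 2 \left(- \frac{1}{4}\right)}{5} = \frac{2}{5} \left(- \frac{1}{2}\right) = - \frac{1}{5}$)
$l = - \frac{1}{5} \approx -0.2$
$\frac{45306}{l} = \frac{45306}{- \frac{1}{5}} = 45306 \left(-5\right) = -226530$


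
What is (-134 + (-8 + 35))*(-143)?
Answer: 15301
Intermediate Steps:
(-134 + (-8 + 35))*(-143) = (-134 + 27)*(-143) = -107*(-143) = 15301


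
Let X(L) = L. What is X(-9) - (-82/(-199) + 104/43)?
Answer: -101235/8557 ≈ -11.831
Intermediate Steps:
X(-9) - (-82/(-199) + 104/43) = -9 - (-82/(-199) + 104/43) = -9 - (-82*(-1/199) + 104*(1/43)) = -9 - (82/199 + 104/43) = -9 - 1*24222/8557 = -9 - 24222/8557 = -101235/8557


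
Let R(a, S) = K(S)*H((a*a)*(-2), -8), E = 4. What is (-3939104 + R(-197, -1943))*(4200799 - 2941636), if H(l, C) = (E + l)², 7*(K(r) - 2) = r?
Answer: -14631718744346758956/7 ≈ -2.0902e+18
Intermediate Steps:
K(r) = 2 + r/7
H(l, C) = (4 + l)²
R(a, S) = (4 - 2*a²)²*(2 + S/7) (R(a, S) = (2 + S/7)*(4 + (a*a)*(-2))² = (2 + S/7)*(4 + a²*(-2))² = (2 + S/7)*(4 - 2*a²)² = (4 - 2*a²)²*(2 + S/7))
(-3939104 + R(-197, -1943))*(4200799 - 2941636) = (-3939104 + 4*(-2 + (-197)²)²*(14 - 1943)/7)*(4200799 - 2941636) = (-3939104 + (4/7)*(-2 + 38809)²*(-1929))*1259163 = (-3939104 + (4/7)*38807²*(-1929))*1259163 = (-3939104 + (4/7)*1505983249*(-1929))*1259163 = (-3939104 - 11620166749284/7)*1259163 = -11620194323012/7*1259163 = -14631718744346758956/7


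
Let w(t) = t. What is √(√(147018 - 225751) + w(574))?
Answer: √(574 + I*√78733) ≈ 24.626 + 5.697*I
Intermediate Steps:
√(√(147018 - 225751) + w(574)) = √(√(147018 - 225751) + 574) = √(√(-78733) + 574) = √(I*√78733 + 574) = √(574 + I*√78733)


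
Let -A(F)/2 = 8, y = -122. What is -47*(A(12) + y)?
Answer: 6486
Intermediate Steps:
A(F) = -16 (A(F) = -2*8 = -16)
-47*(A(12) + y) = -47*(-16 - 122) = -47*(-138) = 6486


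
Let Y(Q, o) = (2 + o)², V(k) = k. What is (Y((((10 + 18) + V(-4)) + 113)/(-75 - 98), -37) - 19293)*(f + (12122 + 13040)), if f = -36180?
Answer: 199073224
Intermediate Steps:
(Y((((10 + 18) + V(-4)) + 113)/(-75 - 98), -37) - 19293)*(f + (12122 + 13040)) = ((2 - 37)² - 19293)*(-36180 + (12122 + 13040)) = ((-35)² - 19293)*(-36180 + 25162) = (1225 - 19293)*(-11018) = -18068*(-11018) = 199073224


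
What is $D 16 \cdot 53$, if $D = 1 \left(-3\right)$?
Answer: $-2544$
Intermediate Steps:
$D = -3$
$D 16 \cdot 53 = \left(-3\right) 16 \cdot 53 = \left(-48\right) 53 = -2544$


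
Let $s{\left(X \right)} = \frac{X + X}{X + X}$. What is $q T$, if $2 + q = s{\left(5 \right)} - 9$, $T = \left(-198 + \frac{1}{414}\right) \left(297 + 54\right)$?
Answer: $\frac{15984345}{23} \approx 6.9497 \cdot 10^{5}$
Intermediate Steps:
$s{\left(X \right)} = 1$ ($s{\left(X \right)} = \frac{2 X}{2 X} = 2 X \frac{1}{2 X} = 1$)
$T = - \frac{3196869}{46}$ ($T = \left(-198 + \frac{1}{414}\right) 351 = \left(- \frac{81971}{414}\right) 351 = - \frac{3196869}{46} \approx -69497.0$)
$q = -10$ ($q = -2 + \left(1 - 9\right) = -2 - 8 = -10$)
$q T = \left(-10\right) \left(- \frac{3196869}{46}\right) = \frac{15984345}{23}$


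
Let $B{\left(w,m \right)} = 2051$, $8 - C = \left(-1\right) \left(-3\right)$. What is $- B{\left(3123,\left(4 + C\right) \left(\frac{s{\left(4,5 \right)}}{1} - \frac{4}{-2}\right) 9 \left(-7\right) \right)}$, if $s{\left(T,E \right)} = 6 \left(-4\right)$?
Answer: $-2051$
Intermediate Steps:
$s{\left(T,E \right)} = -24$
$C = 5$ ($C = 8 - \left(-1\right) \left(-3\right) = 8 - 3 = 5$)
$- B{\left(3123,\left(4 + C\right) \left(\frac{s{\left(4,5 \right)}}{1} - \frac{4}{-2}\right) 9 \left(-7\right) \right)} = \left(-1\right) 2051 = -2051$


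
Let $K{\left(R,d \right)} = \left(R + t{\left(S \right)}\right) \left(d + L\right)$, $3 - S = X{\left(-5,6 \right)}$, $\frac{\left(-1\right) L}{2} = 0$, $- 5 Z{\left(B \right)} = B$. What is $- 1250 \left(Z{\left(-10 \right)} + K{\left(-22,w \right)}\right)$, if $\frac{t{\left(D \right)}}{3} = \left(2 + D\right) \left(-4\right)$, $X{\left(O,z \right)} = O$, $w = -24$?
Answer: $-4262500$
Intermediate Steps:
$Z{\left(B \right)} = - \frac{B}{5}$
$L = 0$ ($L = \left(-2\right) 0 = 0$)
$S = 8$ ($S = 3 - -5 = 3 + 5 = 8$)
$t{\left(D \right)} = -24 - 12 D$ ($t{\left(D \right)} = 3 \left(2 + D\right) \left(-4\right) = 3 \left(-8 - 4 D\right) = -24 - 12 D$)
$K{\left(R,d \right)} = d \left(-120 + R\right)$ ($K{\left(R,d \right)} = \left(R - 120\right) \left(d + 0\right) = \left(R - 120\right) d = \left(-120 + R\right) d = d \left(-120 + R\right)$)
$- 1250 \left(Z{\left(-10 \right)} + K{\left(-22,w \right)}\right) = - 1250 \left(\left(- \frac{1}{5}\right) \left(-10\right) - 24 \left(-120 - 22\right)\right) = - 1250 \left(2 - -3408\right) = - 1250 \left(2 + 3408\right) = \left(-1250\right) 3410 = -4262500$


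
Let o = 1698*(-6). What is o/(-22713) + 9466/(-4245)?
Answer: -57251066/32138895 ≈ -1.7814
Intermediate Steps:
o = -10188
o/(-22713) + 9466/(-4245) = -10188/(-22713) + 9466/(-4245) = -10188*(-1/22713) + 9466*(-1/4245) = 3396/7571 - 9466/4245 = -57251066/32138895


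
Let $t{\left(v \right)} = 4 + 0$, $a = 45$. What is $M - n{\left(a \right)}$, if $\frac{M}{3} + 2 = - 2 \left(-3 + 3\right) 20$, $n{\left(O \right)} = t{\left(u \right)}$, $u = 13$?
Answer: $-10$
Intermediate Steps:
$t{\left(v \right)} = 4$
$n{\left(O \right)} = 4$
$M = -6$ ($M = -6 + 3 - 2 \left(-3 + 3\right) 20 = -6 + 3 \left(-2\right) 0 \cdot 20 = -6 + 3 \cdot 0 \cdot 20 = -6 + 3 \cdot 0 = -6 + 0 = -6$)
$M - n{\left(a \right)} = -6 - 4 = -10$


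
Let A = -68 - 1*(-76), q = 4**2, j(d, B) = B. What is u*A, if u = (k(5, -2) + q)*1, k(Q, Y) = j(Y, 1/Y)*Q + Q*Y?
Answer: 28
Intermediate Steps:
k(Q, Y) = Q*Y + Q/Y (k(Q, Y) = Q/Y + Q*Y = Q*Y + Q/Y)
q = 16
A = 8 (A = -68 + 76 = 8)
u = 7/2 (u = ((5*(-2) + 5/(-2)) + 16)*1 = ((-10 + 5*(-1/2)) + 16)*1 = ((-10 - 5/2) + 16)*1 = (-25/2 + 16)*1 = (7/2)*1 = 7/2 ≈ 3.5000)
u*A = (7/2)*8 = 28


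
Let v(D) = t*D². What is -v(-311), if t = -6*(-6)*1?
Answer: -3481956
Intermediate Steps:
t = 36 (t = 36*1 = 36)
v(D) = 36*D²
-v(-311) = -36*(-311)² = -36*96721 = -1*3481956 = -3481956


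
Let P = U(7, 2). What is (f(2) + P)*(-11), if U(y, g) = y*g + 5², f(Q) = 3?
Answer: -462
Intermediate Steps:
U(y, g) = 25 + g*y (U(y, g) = g*y + 25 = 25 + g*y)
P = 39 (P = 25 + 2*7 = 25 + 14 = 39)
(f(2) + P)*(-11) = (3 + 39)*(-11) = 42*(-11) = -462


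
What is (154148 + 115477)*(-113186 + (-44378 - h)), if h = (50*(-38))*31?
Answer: -26602281000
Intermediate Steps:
h = -58900 (h = -1900*31 = -58900)
(154148 + 115477)*(-113186 + (-44378 - h)) = (154148 + 115477)*(-113186 + (-44378 - 1*(-58900))) = 269625*(-113186 + (-44378 + 58900)) = 269625*(-113186 + 14522) = 269625*(-98664) = -26602281000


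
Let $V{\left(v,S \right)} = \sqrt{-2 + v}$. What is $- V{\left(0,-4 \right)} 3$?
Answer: $- 3 i \sqrt{2} \approx - 4.2426 i$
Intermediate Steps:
$- V{\left(0,-4 \right)} 3 = - \sqrt{-2 + 0} \cdot 3 = - \sqrt{-2} \cdot 3 = - i \sqrt{2} \cdot 3 = - 3 i \sqrt{2}$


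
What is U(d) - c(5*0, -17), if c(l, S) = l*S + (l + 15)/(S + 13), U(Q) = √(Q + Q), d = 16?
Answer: 15/4 + 4*√2 ≈ 9.4069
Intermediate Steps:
U(Q) = √2*√Q (U(Q) = √(2*Q) = √2*√Q)
c(l, S) = S*l + (15 + l)/(13 + S)
U(d) - c(5*0, -17) = √2*√16 - (15 + 5*0 + (5*0)*(-17)² + 13*(-17)*(5*0))/(13 - 17) = √2*4 - (15 + 0 + 0*289 + 13*(-17)*0)/(-4) = 4*√2 - (-1)*(15 + 0 + 0 + 0)/4 = 4*√2 - (-1)*15/4 = 4*√2 - 1*(-15/4) = 4*√2 + 15/4 = 15/4 + 4*√2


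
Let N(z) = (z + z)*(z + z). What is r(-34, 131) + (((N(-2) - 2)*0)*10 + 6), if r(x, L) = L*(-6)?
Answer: -780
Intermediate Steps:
r(x, L) = -6*L
N(z) = 4*z**2 (N(z) = (2*z)*(2*z) = 4*z**2)
r(-34, 131) + (((N(-2) - 2)*0)*10 + 6) = -6*131 + (((4*(-2)**2 - 2)*0)*10 + 6) = -786 + (((4*4 - 2)*0)*10 + 6) = -786 + (((16 - 2)*0)*10 + 6) = -786 + ((14*0)*10 + 6) = -786 + (0*10 + 6) = -786 + (0 + 6) = -786 + 6 = -780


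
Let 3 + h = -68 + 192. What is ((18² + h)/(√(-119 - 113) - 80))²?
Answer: 198025/(4*(40 - I*√58)²) ≈ 27.77 + 10.972*I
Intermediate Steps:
h = 121 (h = -3 + (-68 + 192) = -3 + 124 = 121)
((18² + h)/(√(-119 - 113) - 80))² = ((18² + 121)/(√(-119 - 113) - 80))² = ((324 + 121)/(√(-232) - 80))² = (445/(2*I*√58 - 80))² = (445/(-80 + 2*I*√58))² = 198025/(-80 + 2*I*√58)²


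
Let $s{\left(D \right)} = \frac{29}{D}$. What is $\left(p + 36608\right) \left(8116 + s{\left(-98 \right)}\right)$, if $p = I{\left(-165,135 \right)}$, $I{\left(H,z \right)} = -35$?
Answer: $\frac{29087933247}{98} \approx 2.9682 \cdot 10^{8}$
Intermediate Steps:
$p = -35$
$\left(p + 36608\right) \left(8116 + s{\left(-98 \right)}\right) = \left(-35 + 36608\right) \left(8116 + \frac{29}{-98}\right) = 36573 \left(8116 + 29 \left(- \frac{1}{98}\right)\right) = 36573 \left(8116 - \frac{29}{98}\right) = 36573 \cdot \frac{795339}{98} = \frac{29087933247}{98}$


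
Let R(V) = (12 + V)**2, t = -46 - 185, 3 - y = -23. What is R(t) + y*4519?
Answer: 165455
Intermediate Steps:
y = 26 (y = 3 - 1*(-23) = 3 + 23 = 26)
t = -231
R(t) + y*4519 = (12 - 231)**2 + 26*4519 = (-219)**2 + 117494 = 47961 + 117494 = 165455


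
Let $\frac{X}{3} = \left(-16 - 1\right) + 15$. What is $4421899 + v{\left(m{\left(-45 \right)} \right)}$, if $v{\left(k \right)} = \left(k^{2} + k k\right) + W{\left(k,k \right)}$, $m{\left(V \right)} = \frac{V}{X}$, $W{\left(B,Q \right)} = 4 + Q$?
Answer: $4422023$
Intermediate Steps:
$X = -6$ ($X = 3 \left(\left(-16 - 1\right) + 15\right) = 3 \left(-17 + 15\right) = 3 \left(-2\right) = -6$)
$m{\left(V \right)} = - \frac{V}{6}$ ($m{\left(V \right)} = \frac{V}{-6} = V \left(- \frac{1}{6}\right) = - \frac{V}{6}$)
$v{\left(k \right)} = 4 + k + 2 k^{2}$ ($v{\left(k \right)} = \left(k^{2} + k k\right) + \left(4 + k\right) = \left(k^{2} + k^{2}\right) + \left(4 + k\right) = 2 k^{2} + \left(4 + k\right) = 4 + k + 2 k^{2}$)
$4421899 + v{\left(m{\left(-45 \right)} \right)} = 4421899 + \left(4 - - \frac{15}{2} + 2 \left(\left(- \frac{1}{6}\right) \left(-45\right)\right)^{2}\right) = 4421899 + \left(4 + \frac{15}{2} + 2 \left(\frac{15}{2}\right)^{2}\right) = 4421899 + \left(4 + \frac{15}{2} + 2 \cdot \frac{225}{4}\right) = 4421899 + \left(4 + \frac{15}{2} + \frac{225}{2}\right) = 4421899 + 124 = 4422023$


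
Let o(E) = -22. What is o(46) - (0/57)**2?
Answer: -22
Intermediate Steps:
o(46) - (0/57)**2 = -22 - (0/57)**2 = -22 - (0*(1/57))**2 = -22 - 1*0**2 = -22 - 1*0 = -22 + 0 = -22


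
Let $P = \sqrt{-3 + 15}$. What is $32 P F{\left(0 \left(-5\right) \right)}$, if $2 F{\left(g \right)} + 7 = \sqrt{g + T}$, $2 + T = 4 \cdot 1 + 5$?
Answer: $32 \sqrt{3} \left(-7 + \sqrt{7}\right) \approx -241.34$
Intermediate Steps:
$T = 7$ ($T = -2 + \left(4 \cdot 1 + 5\right) = -2 + \left(4 + 5\right) = -2 + 9 = 7$)
$F{\left(g \right)} = - \frac{7}{2} + \frac{\sqrt{7 + g}}{2}$ ($F{\left(g \right)} = - \frac{7}{2} + \frac{\sqrt{g + 7}}{2} = - \frac{7}{2} + \frac{\sqrt{7 + g}}{2}$)
$P = 2 \sqrt{3}$ ($P = \sqrt{12} = 2 \sqrt{3} \approx 3.4641$)
$32 P F{\left(0 \left(-5\right) \right)} = 32 \cdot 2 \sqrt{3} \left(- \frac{7}{2} + \frac{\sqrt{7 + 0 \left(-5\right)}}{2}\right) = 64 \sqrt{3} \left(- \frac{7}{2} + \frac{\sqrt{7 + 0}}{2}\right) = 64 \sqrt{3} \left(- \frac{7}{2} + \frac{\sqrt{7}}{2}\right)$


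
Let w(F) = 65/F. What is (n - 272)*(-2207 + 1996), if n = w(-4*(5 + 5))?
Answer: 461879/8 ≈ 57735.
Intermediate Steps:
n = -13/8 (n = 65/((-4*(5 + 5))) = 65/((-4*10)) = 65/(-40) = 65*(-1/40) = -13/8 ≈ -1.6250)
(n - 272)*(-2207 + 1996) = (-13/8 - 272)*(-2207 + 1996) = -2189/8*(-211) = 461879/8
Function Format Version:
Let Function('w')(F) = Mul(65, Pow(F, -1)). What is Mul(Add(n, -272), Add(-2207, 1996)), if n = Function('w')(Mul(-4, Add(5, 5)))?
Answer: Rational(461879, 8) ≈ 57735.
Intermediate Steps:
n = Rational(-13, 8) (n = Mul(65, Pow(Mul(-4, Add(5, 5)), -1)) = Mul(65, Pow(Mul(-4, 10), -1)) = Mul(65, Pow(-40, -1)) = Mul(65, Rational(-1, 40)) = Rational(-13, 8) ≈ -1.6250)
Mul(Add(n, -272), Add(-2207, 1996)) = Mul(Add(Rational(-13, 8), -272), Add(-2207, 1996)) = Mul(Rational(-2189, 8), -211) = Rational(461879, 8)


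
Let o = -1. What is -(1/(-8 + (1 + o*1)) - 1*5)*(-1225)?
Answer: -50225/8 ≈ -6278.1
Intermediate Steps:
-(1/(-8 + (1 + o*1)) - 1*5)*(-1225) = -(1/(-8 + (1 - 1*1)) - 1*5)*(-1225) = -(1/(-8 + (1 - 1)) - 5)*(-1225) = -(1/(-8 + 0) - 5)*(-1225) = -(1/(-8) - 5)*(-1225) = -(-⅛ - 5)*(-1225) = -(-41)*(-1225)/8 = -1*50225/8 = -50225/8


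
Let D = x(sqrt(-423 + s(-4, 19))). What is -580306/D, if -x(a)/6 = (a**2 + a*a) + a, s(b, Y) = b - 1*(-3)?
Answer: -290153*sqrt(106)/(-636*I + 2544*sqrt(106)) ≈ -113.99 - 2.7678*I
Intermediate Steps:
s(b, Y) = 3 + b (s(b, Y) = b + 3 = 3 + b)
x(a) = -12*a**2 - 6*a (x(a) = -6*((a**2 + a*a) + a) = -6*((a**2 + a**2) + a) = -6*(2*a**2 + a) = -6*(a + 2*a**2) = -12*a**2 - 6*a)
D = -12*I*sqrt(106)*(1 + 4*I*sqrt(106)) (D = -6*sqrt(-423 + (3 - 4))*(1 + 2*sqrt(-423 + (3 - 4))) = -6*sqrt(-423 - 1)*(1 + 2*sqrt(-423 - 1)) = -6*sqrt(-424)*(1 + 2*sqrt(-424)) = -6*2*I*sqrt(106)*(1 + 2*(2*I*sqrt(106))) = -6*2*I*sqrt(106)*(1 + 4*I*sqrt(106)) = -12*I*sqrt(106)*(1 + 4*I*sqrt(106)) ≈ 5088.0 - 123.55*I)
-580306/D = -580306/(5088 - 12*I*sqrt(106))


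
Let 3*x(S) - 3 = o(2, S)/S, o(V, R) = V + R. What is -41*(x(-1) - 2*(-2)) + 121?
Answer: -211/3 ≈ -70.333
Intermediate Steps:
o(V, R) = R + V
x(S) = 1 + (2 + S)/(3*S) (x(S) = 1 + ((S + 2)/S)/3 = 1 + ((2 + S)/S)/3 = 1 + (2 + S)/(3*S))
-41*(x(-1) - 2*(-2)) + 121 = -41*((⅔)*(1 + 2*(-1))/(-1) - 2*(-2)) + 121 = -41*((⅔)*(-1)*(1 - 2) + 4) + 121 = -41*((⅔)*(-1)*(-1) + 4) + 121 = -41*(⅔ + 4) + 121 = -41*14/3 + 121 = -574/3 + 121 = -211/3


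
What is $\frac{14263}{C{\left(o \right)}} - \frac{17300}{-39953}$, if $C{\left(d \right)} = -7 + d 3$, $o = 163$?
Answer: $\frac{578188239}{19257346} \approx 30.024$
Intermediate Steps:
$C{\left(d \right)} = -7 + 3 d$
$\frac{14263}{C{\left(o \right)}} - \frac{17300}{-39953} = \frac{14263}{-7 + 3 \cdot 163} - \frac{17300}{-39953} = \frac{14263}{-7 + 489} - - \frac{17300}{39953} = \frac{14263}{482} + \frac{17300}{39953} = \frac{578188239}{19257346}$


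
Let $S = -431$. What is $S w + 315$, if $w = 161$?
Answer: $-69076$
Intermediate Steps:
$S w + 315 = \left(-431\right) 161 + 315 = -69391 + 315 = -69076$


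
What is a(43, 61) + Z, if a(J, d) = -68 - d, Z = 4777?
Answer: 4648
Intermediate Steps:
a(43, 61) + Z = (-68 - 1*61) + 4777 = (-68 - 61) + 4777 = -129 + 4777 = 4648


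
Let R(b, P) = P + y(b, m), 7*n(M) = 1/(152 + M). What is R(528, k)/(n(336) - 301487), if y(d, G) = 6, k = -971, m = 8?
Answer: 3296440/1029879591 ≈ 0.0032008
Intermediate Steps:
n(M) = 1/(7*(152 + M))
R(b, P) = 6 + P (R(b, P) = P + 6 = 6 + P)
R(528, k)/(n(336) - 301487) = (6 - 971)/(1/(7*(152 + 336)) - 301487) = -965/((1/7)/488 - 301487) = -965/((1/7)*(1/488) - 301487) = -965/(1/3416 - 301487) = -965/(-1029879591/3416) = -965*(-3416/1029879591) = 3296440/1029879591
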